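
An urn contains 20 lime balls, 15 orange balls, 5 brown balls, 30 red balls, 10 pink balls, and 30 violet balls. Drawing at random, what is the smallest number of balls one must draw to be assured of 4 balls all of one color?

The worst case takes 3 balls of each color without reaching 4 of any: 6 × 3 = 18.
The next ball must bring some color to 4, so 18 + 1 = 19.

19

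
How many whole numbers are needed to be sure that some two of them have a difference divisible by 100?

101

Two integers differ by a multiple of 100 exactly when they share a remainder mod 100.
There are 100 residue classes mod 100, so 100 integers can all lie in distinct classes.
One more integer must repeat a residue, giving a difference divisible by 100. So n = 100 + 1 = 101.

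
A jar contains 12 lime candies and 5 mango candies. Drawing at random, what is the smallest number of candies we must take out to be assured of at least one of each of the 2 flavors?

The hardest flavor to obtain is mango: we could draw every other candy first — 17 − 5 = 12 candies — without a single mango one.
The next draw must be mango, so 12 + 1 = 13.

13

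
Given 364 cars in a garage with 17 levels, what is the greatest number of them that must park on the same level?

If each of the 17 levels held at most 21, the total would be at most 17 × 21 = 357 < 364, a contradiction.
So at least one holds ⌈364/17⌉ = 22.

22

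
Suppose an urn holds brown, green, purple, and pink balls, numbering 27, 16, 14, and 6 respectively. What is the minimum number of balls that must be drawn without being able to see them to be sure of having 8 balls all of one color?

28

In the worst case we take at most 7 of each color, but all 6 pink (fewer than 7), giving 7 + 7 + 7 + 6 = 27.
One more ball then forces some color to 8, so 27 + 1 = 28.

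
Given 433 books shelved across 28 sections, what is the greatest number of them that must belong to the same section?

The 433 books fall into 28 sections.
If each of the 28 sections held at most 15, the total would be at most 28 × 15 = 420 < 433, a contradiction.
So at least one holds ⌈433/28⌉ = 16.

16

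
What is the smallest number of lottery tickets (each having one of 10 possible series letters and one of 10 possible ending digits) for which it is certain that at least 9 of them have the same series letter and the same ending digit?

There are 10 × 10 = 100 (series letter, ending digit) combinations acting as pigeonholes.
With 100 × 8 = 800 lottery tickets we could place exactly 8 in each, with no (series letter, ending digit) pair reaching 9.
One more forces some (series letter, ending digit) pair to hold 9, so 800 + 1 = 801.

801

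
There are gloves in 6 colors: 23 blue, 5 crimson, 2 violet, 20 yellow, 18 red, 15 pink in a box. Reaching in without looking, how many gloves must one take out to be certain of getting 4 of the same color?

18

In the worst case we take at most 3 of each color, but all 2 violet (fewer than 3), giving 3 + 3 + 2 + 3 + 3 + 3 = 17.
One more glove then forces some color to 4, so 17 + 1 = 18.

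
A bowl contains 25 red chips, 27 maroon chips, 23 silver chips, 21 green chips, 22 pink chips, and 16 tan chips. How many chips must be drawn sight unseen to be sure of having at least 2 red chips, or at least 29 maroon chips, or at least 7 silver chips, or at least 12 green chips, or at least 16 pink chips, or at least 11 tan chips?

The worst case stops just short of every target: 1 red, all 27 maroon, 6 silver, 11 green, 15 pink, 10 tan — 1 + 27 + 6 + 11 + 15 + 10 = 70 chips.
One more chip must push some color to its target, so 70 + 1 = 71.

71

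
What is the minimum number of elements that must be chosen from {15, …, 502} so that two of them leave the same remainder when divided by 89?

90

Use the pigeonhole principle on residue classes: group the integers by remainder mod 89; there are 89 residue classes, each nonempty in this range.
Choosing one from each class (89 integers) avoids any shared remainder.
One more choice must repeat a class, so two differ by a multiple of 89. Hence 89 + 1 = 90.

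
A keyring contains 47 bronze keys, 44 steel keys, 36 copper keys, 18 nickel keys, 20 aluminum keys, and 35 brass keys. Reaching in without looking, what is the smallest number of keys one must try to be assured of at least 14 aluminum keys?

To avoid aluminum keys as long as possible, exhaust the other 5 types first.
The worst case draws every non-aluminum key first: 47 + 44 + 36 + 18 + 35 = 180.
The next 14 draws are then forced to be aluminum, giving 180 + 14 = 194.

194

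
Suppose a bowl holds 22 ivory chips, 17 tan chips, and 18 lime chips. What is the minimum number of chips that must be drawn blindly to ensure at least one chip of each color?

41

The hardest color to obtain is tan: we could draw every other chip first — 57 − 17 = 40 chips — without a single tan one.
The next draw must be tan, so 40 + 1 = 41.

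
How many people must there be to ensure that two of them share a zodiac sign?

There are 12 zodiac signs acting as pigeonholes.
With 12 people we could place one in each, avoiding any repeat.
One more forces some class to hold 2, so 12 + 1 = 13.

13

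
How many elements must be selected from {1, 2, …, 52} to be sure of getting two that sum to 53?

Partition {1, …, 52} into 26 pairs: {1,52}, {2,51}, …, {26,27}.
Choosing 26 integers — say the integers 1 through 26 — takes one from each pair and avoids the property.
Choosing 27 forces two into the same pair by pigeonhole, and those sum to 53. So 27.

27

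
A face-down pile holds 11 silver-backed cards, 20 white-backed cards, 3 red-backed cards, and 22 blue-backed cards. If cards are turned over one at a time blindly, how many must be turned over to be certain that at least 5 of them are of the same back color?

16

Treat the 4 back colors as pigeonholes.
In the worst case we take at most 4 of each back color, but all 3 red-backed (fewer than 4), giving 4 + 4 + 3 + 4 = 15.
One more card then forces some back color to 5, so 15 + 1 = 16.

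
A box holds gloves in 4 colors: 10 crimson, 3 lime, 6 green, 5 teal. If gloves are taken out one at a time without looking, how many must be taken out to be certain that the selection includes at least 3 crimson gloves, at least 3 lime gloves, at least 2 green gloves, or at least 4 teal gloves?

9

The worst case stops just short of every target: 2 crimson, 2 lime, 1 green, 3 teal — 2 + 2 + 1 + 3 = 8 gloves.
One more glove must push some color to its target, so 8 + 1 = 9.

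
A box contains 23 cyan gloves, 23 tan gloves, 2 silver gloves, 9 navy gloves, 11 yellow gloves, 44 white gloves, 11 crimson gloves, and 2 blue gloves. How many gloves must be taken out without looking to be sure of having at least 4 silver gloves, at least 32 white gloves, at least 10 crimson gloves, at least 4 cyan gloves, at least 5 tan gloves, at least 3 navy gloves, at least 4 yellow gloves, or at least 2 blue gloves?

Each of the 8 colors has its own threshold; avoid all of them simultaneously.
The worst case stops just short of every target: 3 cyan, 4 tan, all 2 silver, 2 navy, 3 yellow, 31 white, 9 crimson, 1 blue — 3 + 4 + 2 + 2 + 3 + 31 + 9 + 1 = 55 gloves.
One more glove must push some color to its target, so 55 + 1 = 56.

56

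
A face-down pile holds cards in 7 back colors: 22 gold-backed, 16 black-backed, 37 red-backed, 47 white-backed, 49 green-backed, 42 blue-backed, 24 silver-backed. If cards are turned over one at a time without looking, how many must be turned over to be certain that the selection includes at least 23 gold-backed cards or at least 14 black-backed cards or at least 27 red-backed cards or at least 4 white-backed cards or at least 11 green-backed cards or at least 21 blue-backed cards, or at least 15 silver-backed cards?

Each of the 7 back colors has its own threshold; avoid all of them simultaneously.
The worst case stops just short of every target: 22 gold-backed, 13 black-backed, 26 red-backed, 3 white-backed, 10 green-backed, 20 blue-backed, 14 silver-backed — 22 + 13 + 26 + 3 + 10 + 20 + 14 = 108 cards.
One more card must push some back color to its target, so 108 + 1 = 109.

109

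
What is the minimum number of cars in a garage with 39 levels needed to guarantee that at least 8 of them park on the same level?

There are 39 levels acting as pigeonholes.
With 39 × 7 = 273 cars we could place exactly 7 in each, with no class reaching 8.
One more forces some class to hold 8, so 273 + 1 = 274.

274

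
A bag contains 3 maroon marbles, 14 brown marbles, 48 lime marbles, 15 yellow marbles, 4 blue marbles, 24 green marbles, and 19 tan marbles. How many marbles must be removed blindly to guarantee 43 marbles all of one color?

122

In the worst case we take at most 42 of each color, but all 3 maroon, all 14 brown, all 15 yellow, all 4 blue, all 24 green, and all 19 tan (fewer than 42), giving 3 + 14 + 42 + 15 + 4 + 24 + 19 = 121.
One more marble then forces some color to 43, so 121 + 1 = 122.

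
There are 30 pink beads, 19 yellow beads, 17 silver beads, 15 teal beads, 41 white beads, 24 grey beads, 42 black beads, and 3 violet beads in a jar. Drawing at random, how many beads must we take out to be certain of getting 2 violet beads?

The worst case draws every non-violet bead first: 30 + 19 + 17 + 15 + 41 + 24 + 42 = 188.
The next 2 draws are then forced to be violet, giving 188 + 2 = 190.

190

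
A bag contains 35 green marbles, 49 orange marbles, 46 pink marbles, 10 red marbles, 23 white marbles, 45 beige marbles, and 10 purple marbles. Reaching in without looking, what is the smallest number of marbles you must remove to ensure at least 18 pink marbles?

190

The worst case draws every non-pink marble first: 35 + 49 + 10 + 23 + 45 + 10 = 172.
The next 18 draws are then forced to be pink, giving 172 + 18 = 190.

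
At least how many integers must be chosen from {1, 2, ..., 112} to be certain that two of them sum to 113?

Partition {1, …, 112} into 56 pairs: {1,112}, {2,111}, …, {56,57}.
Choosing 56 integers — say the integers 1 through 56 — takes one from each pair and avoids the property.
Choosing 57 forces two into the same pair by pigeonhole, and those sum to 113. So 57.

57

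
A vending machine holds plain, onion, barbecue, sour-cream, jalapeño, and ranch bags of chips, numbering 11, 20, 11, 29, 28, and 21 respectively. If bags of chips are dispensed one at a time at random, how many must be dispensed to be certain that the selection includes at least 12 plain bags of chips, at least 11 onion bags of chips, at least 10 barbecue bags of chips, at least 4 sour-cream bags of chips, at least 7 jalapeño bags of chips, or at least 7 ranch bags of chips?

46

Each of the 6 flavors has its own threshold; avoid all of them simultaneously.
The worst case stops just short of every target: 11 plain, 10 onion, 9 barbecue, 3 sour-cream, 6 jalapeño, 6 ranch — 11 + 10 + 9 + 3 + 6 + 6 = 45 bags of chips.
One more bag of chips must push some flavor to its target, so 45 + 1 = 46.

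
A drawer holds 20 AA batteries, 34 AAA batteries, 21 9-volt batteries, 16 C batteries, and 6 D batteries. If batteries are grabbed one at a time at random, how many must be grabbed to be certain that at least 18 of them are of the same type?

In the worst case we take at most 17 of each type, but all 16 C and all 6 D (fewer than 17), giving 17 + 17 + 17 + 16 + 6 = 73.
One more battery then forces some type to 18, so 73 + 1 = 74.

74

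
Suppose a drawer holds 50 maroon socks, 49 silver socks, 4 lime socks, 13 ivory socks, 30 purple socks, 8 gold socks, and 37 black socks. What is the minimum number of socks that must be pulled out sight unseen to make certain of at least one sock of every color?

188

The hardest color to obtain is lime: we could draw every other sock first — 191 − 4 = 187 socks — without a single lime one.
The next draw must be lime, so 187 + 1 = 188.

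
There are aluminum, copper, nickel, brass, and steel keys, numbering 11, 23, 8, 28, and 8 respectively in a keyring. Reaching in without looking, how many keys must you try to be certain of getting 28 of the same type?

78

In the worst case we take at most 27 of each type, but all 11 aluminum, all 23 copper, all 8 nickel, and all 8 steel (fewer than 27), giving 11 + 23 + 8 + 27 + 8 = 77.
One more key then forces some type to 28, so 77 + 1 = 78.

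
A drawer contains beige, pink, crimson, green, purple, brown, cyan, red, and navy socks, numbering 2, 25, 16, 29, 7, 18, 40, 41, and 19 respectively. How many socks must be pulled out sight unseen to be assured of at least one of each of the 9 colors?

The hardest color to obtain is beige: we could draw every other sock first — 197 − 2 = 195 socks — without a single beige one.
The next draw must be beige, so 195 + 1 = 196.

196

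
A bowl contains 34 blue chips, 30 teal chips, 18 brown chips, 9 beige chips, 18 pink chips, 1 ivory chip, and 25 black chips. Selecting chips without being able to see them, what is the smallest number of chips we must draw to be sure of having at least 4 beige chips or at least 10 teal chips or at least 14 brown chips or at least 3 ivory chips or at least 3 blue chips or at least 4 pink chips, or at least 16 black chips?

47

Each of the 7 colors has its own threshold; avoid all of them simultaneously.
The worst case stops just short of every target: 2 blue, 9 teal, 13 brown, 3 beige, 3 pink, all 1 ivory, 15 black — 2 + 9 + 13 + 3 + 3 + 1 + 15 = 46 chips.
One more chip must push some color to its target, so 46 + 1 = 47.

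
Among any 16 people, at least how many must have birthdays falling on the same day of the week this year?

There are 7 days of the week, which serve as the pigeonholes.
If each of the 7 days of the week held at most 2, the total would be at most 7 × 2 = 14 < 16, a contradiction.
So at least one holds ⌈16/7⌉ = 3.

3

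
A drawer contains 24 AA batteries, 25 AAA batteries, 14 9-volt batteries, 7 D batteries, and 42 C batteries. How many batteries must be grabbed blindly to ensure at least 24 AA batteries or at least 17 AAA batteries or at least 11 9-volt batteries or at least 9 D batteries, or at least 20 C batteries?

76

The worst case stops just short of every target: 23 AA, 16 AAA, 10 9-volt, all 7 D, 19 C — 23 + 16 + 10 + 7 + 19 = 75 batteries.
One more battery must push some type to its target, so 75 + 1 = 76.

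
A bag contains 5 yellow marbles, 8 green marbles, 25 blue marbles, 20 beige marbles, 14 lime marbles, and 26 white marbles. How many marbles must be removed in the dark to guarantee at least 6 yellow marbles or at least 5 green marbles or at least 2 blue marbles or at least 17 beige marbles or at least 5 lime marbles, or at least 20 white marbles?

Each of the 6 colors has its own threshold; avoid all of them simultaneously.
The worst case stops just short of every target: 5 yellow, 4 green, 1 blue, 16 beige, 4 lime, 19 white — 5 + 4 + 1 + 16 + 4 + 19 = 49 marbles.
One more marble must push some color to its target, so 49 + 1 = 50.

50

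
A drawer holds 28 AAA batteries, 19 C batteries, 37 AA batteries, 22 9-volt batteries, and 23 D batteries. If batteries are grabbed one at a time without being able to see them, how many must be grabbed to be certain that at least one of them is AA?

93

To avoid AA batteries as long as possible, exhaust the other 4 types first.
The worst case draws every non-AA battery first: 28 + 19 + 22 + 23 = 92.
The next draw is then forced to be AA, giving 92 + 1 = 93.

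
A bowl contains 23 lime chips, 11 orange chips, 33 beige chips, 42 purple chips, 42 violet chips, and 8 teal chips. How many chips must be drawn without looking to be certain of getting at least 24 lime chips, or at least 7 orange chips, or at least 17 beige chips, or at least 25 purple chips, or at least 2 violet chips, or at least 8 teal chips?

78

The worst case stops just short of every target: 23 lime, 6 orange, 16 beige, 24 purple, 1 violet, 7 teal — 23 + 6 + 16 + 24 + 1 + 7 = 77 chips.
One more chip must push some color to its target, so 77 + 1 = 78.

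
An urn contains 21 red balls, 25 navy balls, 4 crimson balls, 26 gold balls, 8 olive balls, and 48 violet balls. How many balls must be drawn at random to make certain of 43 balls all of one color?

Treat the 6 colors as pigeonholes.
In the worst case we take at most 42 of each color, but all 21 red, all 25 navy, all 4 crimson, all 26 gold, and all 8 olive (fewer than 42), giving 21 + 25 + 4 + 26 + 8 + 42 = 126.
One more ball then forces some color to 43, so 126 + 1 = 127.

127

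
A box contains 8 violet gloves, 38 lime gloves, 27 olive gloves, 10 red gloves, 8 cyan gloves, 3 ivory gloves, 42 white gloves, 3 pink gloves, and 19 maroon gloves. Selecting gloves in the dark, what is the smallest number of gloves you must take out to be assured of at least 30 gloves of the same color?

137

Treat the 9 colors as pigeonholes.
In the worst case we take at most 29 of each color, but all 8 violet, all 27 olive, all 10 red, all 8 cyan, all 3 ivory, all 3 pink, and all 19 maroon (fewer than 29), giving 8 + 29 + 27 + 10 + 8 + 3 + 29 + 3 + 19 = 136.
One more glove then forces some color to 30, so 136 + 1 = 137.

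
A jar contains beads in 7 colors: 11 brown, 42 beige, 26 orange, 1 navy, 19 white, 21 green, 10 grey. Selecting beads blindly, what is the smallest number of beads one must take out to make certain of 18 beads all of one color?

In the worst case we take at most 17 of each color, but all 11 brown, all 1 navy, and all 10 grey (fewer than 17), giving 11 + 17 + 17 + 1 + 17 + 17 + 10 = 90.
One more bead then forces some color to 18, so 90 + 1 = 91.

91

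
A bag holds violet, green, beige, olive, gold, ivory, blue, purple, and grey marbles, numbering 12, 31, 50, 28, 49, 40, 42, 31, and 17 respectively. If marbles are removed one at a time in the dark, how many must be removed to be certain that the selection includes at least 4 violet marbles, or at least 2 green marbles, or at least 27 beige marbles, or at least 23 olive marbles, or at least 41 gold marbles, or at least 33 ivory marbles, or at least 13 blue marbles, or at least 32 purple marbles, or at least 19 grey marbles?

Each of the 9 colors has its own threshold; avoid all of them simultaneously.
The worst case stops just short of every target: 3 violet, 1 green, 26 beige, 22 olive, 40 gold, 32 ivory, 12 blue, 31 purple, all 17 grey — 3 + 1 + 26 + 22 + 40 + 32 + 12 + 31 + 17 = 184 marbles.
One more marble must push some color to its target, so 184 + 1 = 185.

185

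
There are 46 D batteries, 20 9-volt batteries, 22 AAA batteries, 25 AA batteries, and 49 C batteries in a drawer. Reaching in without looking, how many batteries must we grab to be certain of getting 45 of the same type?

156

Treat the 5 types as pigeonholes.
In the worst case we take at most 44 of each type, but all 20 9-volt, all 22 AAA, and all 25 AA (fewer than 44), giving 44 + 20 + 22 + 25 + 44 = 155.
One more battery then forces some type to 45, so 155 + 1 = 156.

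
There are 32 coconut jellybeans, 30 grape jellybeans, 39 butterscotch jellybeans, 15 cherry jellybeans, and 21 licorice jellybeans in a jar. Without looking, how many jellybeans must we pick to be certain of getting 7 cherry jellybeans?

129

To avoid cherry jellybeans as long as possible, exhaust the other 4 flavors first.
The worst case draws every non-cherry jellybean first: 32 + 30 + 39 + 21 = 122.
The next 7 draws are then forced to be cherry, giving 122 + 7 = 129.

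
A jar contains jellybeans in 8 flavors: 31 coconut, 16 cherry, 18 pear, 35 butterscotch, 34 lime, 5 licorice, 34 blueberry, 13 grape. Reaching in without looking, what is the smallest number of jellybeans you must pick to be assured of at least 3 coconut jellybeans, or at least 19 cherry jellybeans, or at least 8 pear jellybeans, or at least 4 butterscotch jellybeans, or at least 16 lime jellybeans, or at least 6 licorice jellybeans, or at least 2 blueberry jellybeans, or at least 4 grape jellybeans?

53

Each of the 8 flavors has its own threshold; avoid all of them simultaneously.
The worst case stops just short of every target: 2 coconut, all 16 cherry, 7 pear, 3 butterscotch, 15 lime, 5 licorice, 1 blueberry, 3 grape — 2 + 16 + 7 + 3 + 15 + 5 + 1 + 3 = 52 jellybeans.
One more jellybean must push some flavor to its target, so 52 + 1 = 53.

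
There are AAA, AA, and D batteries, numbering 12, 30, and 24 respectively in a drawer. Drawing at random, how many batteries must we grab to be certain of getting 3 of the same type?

7

The worst case takes 2 batteries of each type without reaching 3 of any: 3 × 2 = 6.
The next battery must bring some type to 3, so 6 + 1 = 7.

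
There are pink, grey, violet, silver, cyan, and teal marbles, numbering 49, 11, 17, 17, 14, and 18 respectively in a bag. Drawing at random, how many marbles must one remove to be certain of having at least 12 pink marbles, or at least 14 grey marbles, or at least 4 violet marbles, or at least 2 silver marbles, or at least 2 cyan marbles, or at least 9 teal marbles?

The worst case stops just short of every target: 11 pink, all 11 grey, 3 violet, 1 silver, 1 cyan, 8 teal — 11 + 11 + 3 + 1 + 1 + 8 = 35 marbles.
One more marble must push some color to its target, so 35 + 1 = 36.

36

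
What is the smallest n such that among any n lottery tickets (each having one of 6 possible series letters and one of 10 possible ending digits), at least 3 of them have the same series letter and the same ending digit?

121

There are 6 × 10 = 60 (series letter, ending digit) combinations acting as pigeonholes.
With 60 × 2 = 120 lottery tickets we could place exactly 2 in each, with no (series letter, ending digit) pair reaching 3.
One more forces some (series letter, ending digit) pair to hold 3, so 120 + 1 = 121.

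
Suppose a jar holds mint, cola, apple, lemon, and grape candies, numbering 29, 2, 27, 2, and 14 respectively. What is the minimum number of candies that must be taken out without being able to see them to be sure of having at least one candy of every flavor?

The hardest flavor to obtain is cola: we could draw every other candy first — 74 − 2 = 72 candies — without a single cola one.
The next draw must be cola, so 72 + 1 = 73.

73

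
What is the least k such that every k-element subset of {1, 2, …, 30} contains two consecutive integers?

16

Partition {1, …, 30} into 15 pairs: {1,2}, {3,4}, …, {29,30}.
Choosing 15 integers — say the 15 even numbers 2, 4, …, 30 — takes one from each pair and avoids the property.
Choosing 16 forces two into the same pair by pigeonhole, and those are consecutive. So 16.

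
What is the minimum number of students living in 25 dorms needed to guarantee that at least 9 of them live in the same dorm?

There are 25 dorms acting as pigeonholes.
With 25 × 8 = 200 students we could place exactly 8 in each, with no class reaching 9.
One more forces some class to hold 9, so 200 + 1 = 201.

201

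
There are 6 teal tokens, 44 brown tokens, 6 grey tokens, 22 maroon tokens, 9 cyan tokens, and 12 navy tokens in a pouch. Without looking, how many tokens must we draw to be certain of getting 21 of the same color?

Treat the 6 colors as pigeonholes.
In the worst case we take at most 20 of each color, but all 6 teal, all 6 grey, all 9 cyan, and all 12 navy (fewer than 20), giving 6 + 20 + 6 + 20 + 9 + 12 = 73.
One more token then forces some color to 21, so 73 + 1 = 74.

74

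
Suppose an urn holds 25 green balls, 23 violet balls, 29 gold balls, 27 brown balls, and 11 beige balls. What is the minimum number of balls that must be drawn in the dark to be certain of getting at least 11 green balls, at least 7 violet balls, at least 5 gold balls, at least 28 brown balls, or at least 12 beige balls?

59

The worst case stops just short of every target: 10 green, 6 violet, 4 gold, 27 brown, 11 beige — 10 + 6 + 4 + 27 + 11 = 58 balls.
One more ball must push some color to its target, so 58 + 1 = 59.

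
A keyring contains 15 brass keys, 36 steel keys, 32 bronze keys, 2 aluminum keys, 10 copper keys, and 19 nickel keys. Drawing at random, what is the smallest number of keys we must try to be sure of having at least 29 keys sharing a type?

103

Treat the 6 types as pigeonholes.
In the worst case we take at most 28 of each type, but all 15 brass, all 2 aluminum, all 10 copper, and all 19 nickel (fewer than 28), giving 15 + 28 + 28 + 2 + 10 + 19 = 102.
One more key then forces some type to 29, so 102 + 1 = 103.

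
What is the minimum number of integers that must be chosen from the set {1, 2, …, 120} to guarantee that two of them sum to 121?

61

Partition {1, …, 120} into 60 pairs: {1,120}, {2,119}, …, {60,61}.
Choosing 60 integers — say the integers 1 through 60 — takes one from each pair and avoids the property.
Choosing 61 forces two into the same pair by pigeonhole, and those sum to 121. So 61.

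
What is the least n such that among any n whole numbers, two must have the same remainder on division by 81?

82

Two integers differ by a multiple of 81 exactly when they share a remainder mod 81.
There are 81 residue classes mod 81, so 81 integers can all lie in distinct classes.
One more integer must repeat a residue, giving a difference divisible by 81. So n = 81 + 1 = 82.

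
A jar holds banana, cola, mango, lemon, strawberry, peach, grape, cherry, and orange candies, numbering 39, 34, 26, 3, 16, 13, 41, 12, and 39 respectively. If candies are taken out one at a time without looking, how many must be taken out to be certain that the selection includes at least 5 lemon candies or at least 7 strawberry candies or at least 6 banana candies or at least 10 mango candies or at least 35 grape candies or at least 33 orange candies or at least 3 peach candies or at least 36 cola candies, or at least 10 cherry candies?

135

The worst case stops just short of every target: 5 banana, all 34 cola, 9 mango, all 3 lemon, 6 strawberry, 2 peach, 34 grape, 9 cherry, 32 orange — 5 + 34 + 9 + 3 + 6 + 2 + 34 + 9 + 32 = 134 candies.
One more candy must push some flavor to its target, so 134 + 1 = 135.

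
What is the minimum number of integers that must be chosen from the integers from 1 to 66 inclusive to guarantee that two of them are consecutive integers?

34

Partition {1, …, 66} into 33 pairs: {1,2}, {3,4}, …, {65,66}.
Choosing 33 integers — say the 33 even numbers 2, 4, …, 66 — takes one from each pair and avoids the property.
Choosing 34 forces two into the same pair by pigeonhole, and those are consecutive. So 34.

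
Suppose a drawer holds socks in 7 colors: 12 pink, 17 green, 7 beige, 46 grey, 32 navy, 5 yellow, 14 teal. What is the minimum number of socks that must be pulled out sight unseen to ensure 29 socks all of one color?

Treat the 7 colors as pigeonholes.
In the worst case we take at most 28 of each color, but all 12 pink, all 17 green, all 7 beige, all 5 yellow, and all 14 teal (fewer than 28), giving 12 + 17 + 7 + 28 + 28 + 5 + 14 = 111.
One more sock then forces some color to 29, so 111 + 1 = 112.

112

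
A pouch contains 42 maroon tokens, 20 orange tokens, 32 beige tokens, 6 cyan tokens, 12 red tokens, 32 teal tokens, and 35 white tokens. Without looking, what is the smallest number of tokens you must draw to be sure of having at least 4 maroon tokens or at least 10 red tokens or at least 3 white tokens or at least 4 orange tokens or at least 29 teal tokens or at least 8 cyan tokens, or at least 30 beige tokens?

The worst case stops just short of every target: 3 maroon, 3 orange, 29 beige, all 6 cyan, 9 red, 28 teal, 2 white — 3 + 3 + 29 + 6 + 9 + 28 + 2 = 80 tokens.
One more token must push some color to its target, so 80 + 1 = 81.

81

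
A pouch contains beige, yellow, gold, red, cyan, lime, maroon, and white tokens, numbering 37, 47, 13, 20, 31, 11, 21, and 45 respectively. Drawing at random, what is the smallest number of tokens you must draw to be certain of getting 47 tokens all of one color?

In the worst case we take at most 46 of each color, but all 37 beige, all 13 gold, all 20 red, all 31 cyan, all 11 lime, all 21 maroon, and all 45 white (fewer than 46), giving 37 + 46 + 13 + 20 + 31 + 11 + 21 + 45 = 224.
One more token then forces some color to 47, so 224 + 1 = 225.

225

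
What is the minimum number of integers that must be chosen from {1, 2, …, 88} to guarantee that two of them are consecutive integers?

45

Partition {1, …, 88} into 44 pairs: {1,2}, {3,4}, …, {87,88}.
Choosing 44 integers — say the 44 even numbers 2, 4, …, 88 — takes one from each pair and avoids the property.
Choosing 45 forces two into the same pair by pigeonhole, and those are consecutive. So 45.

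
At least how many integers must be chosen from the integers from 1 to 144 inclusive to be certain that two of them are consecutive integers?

Partition {1, …, 144} into 72 pairs: {1,2}, {3,4}, …, {143,144}.
Choosing 72 integers — say the 72 even numbers 2, 4, …, 144 — takes one from each pair and avoids the property.
Choosing 73 forces two into the same pair by pigeonhole, and those are consecutive. So 73.

73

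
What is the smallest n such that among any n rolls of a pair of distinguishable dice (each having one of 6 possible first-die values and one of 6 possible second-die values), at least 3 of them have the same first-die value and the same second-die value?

73

There are 6 × 6 = 36 (first-die value, second-die value) combinations acting as pigeonholes.
With 36 × 2 = 72 rolls of a pair of distinguishable dice we could place exactly 2 in each, with no (first-die value, second-die value) pair reaching 3.
One more forces some (first-die value, second-die value) pair to hold 3, so 72 + 1 = 73.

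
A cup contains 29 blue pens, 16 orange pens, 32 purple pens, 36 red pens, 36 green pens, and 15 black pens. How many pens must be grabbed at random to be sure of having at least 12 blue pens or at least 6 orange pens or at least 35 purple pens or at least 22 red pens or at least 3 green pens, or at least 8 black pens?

79

Each of the 6 ink colors has its own threshold; avoid all of them simultaneously.
The worst case stops just short of every target: 11 blue, 5 orange, all 32 purple, 21 red, 2 green, 7 black — 11 + 5 + 32 + 21 + 2 + 7 = 78 pens.
One more pen must push some ink color to its target, so 78 + 1 = 79.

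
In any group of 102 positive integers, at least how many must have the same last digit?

The 102 positive integers fall into 10 possible last digits.
If each of the 10 possible last digits held at most 10, the total would be at most 10 × 10 = 100 < 102, a contradiction.
So at least one holds ⌈102/10⌉ = 11.

11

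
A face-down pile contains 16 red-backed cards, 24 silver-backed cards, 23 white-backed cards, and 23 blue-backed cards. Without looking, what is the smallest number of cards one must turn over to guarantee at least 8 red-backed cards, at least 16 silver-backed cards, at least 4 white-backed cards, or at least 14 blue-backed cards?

39

The worst case stops just short of every target: 7 red-backed, 15 silver-backed, 3 white-backed, 13 blue-backed — 7 + 15 + 3 + 13 = 38 cards.
One more card must push some back color to its target, so 38 + 1 = 39.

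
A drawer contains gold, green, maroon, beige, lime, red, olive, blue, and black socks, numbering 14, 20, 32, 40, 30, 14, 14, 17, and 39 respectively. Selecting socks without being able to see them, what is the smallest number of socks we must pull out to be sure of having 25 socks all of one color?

In the worst case we take at most 24 of each color, but all 14 gold, all 20 green, all 14 red, all 14 olive, and all 17 blue (fewer than 24), giving 14 + 20 + 24 + 24 + 24 + 14 + 14 + 17 + 24 = 175.
One more sock then forces some color to 25, so 175 + 1 = 176.

176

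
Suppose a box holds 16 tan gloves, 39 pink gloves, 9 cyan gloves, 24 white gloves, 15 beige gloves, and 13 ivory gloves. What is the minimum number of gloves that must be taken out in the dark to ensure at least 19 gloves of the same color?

90

In the worst case we take at most 18 of each color, but all 16 tan, all 9 cyan, all 15 beige, and all 13 ivory (fewer than 18), giving 16 + 18 + 9 + 18 + 15 + 13 = 89.
One more glove then forces some color to 19, so 89 + 1 = 90.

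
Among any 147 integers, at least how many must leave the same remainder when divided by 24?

If each of the 24 residue classes modulo 24 held at most 6, the total would be at most 24 × 6 = 144 < 147, a contradiction.
So at least one holds ⌈147/24⌉ = 7.

7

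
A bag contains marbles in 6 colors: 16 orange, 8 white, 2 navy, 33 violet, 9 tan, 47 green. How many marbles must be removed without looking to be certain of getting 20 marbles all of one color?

74

In the worst case we take at most 19 of each color, but all 16 orange, all 8 white, all 2 navy, and all 9 tan (fewer than 19), giving 16 + 8 + 2 + 19 + 9 + 19 = 73.
One more marble then forces some color to 20, so 73 + 1 = 74.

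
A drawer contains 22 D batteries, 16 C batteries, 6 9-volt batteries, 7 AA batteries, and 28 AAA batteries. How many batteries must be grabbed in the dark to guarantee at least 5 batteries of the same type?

21

The worst case takes 4 batteries of each type without reaching 5 of any: 5 × 4 = 20.
The next battery must bring some type to 5, so 20 + 1 = 21.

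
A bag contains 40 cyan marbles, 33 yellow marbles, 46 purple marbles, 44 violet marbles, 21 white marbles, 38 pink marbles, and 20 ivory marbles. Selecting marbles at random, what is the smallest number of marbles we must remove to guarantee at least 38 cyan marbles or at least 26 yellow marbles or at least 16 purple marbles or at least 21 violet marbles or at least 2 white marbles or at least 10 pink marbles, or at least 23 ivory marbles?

The worst case stops just short of every target: 37 cyan, 25 yellow, 15 purple, 20 violet, 1 white, 9 pink, all 20 ivory — 37 + 25 + 15 + 20 + 1 + 9 + 20 = 127 marbles.
One more marble must push some color to its target, so 127 + 1 = 128.

128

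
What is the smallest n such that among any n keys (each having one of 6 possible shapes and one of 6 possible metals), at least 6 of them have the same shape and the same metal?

181

There are 6 × 6 = 36 (shape, metal) combinations acting as pigeonholes.
With 36 × 5 = 180 keys we could place exactly 5 in each, with no (shape, metal) pair reaching 6.
One more forces some (shape, metal) pair to hold 6, so 180 + 1 = 181.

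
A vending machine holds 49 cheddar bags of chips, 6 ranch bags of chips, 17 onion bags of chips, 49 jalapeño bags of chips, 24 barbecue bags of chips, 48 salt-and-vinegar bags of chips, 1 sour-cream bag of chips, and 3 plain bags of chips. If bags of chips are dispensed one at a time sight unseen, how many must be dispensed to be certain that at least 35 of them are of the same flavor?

Treat the 8 flavors as pigeonholes.
In the worst case we take at most 34 of each flavor, but all 6 ranch, all 17 onion, all 24 barbecue, all 1 sour-cream, and all 3 plain (fewer than 34), giving 34 + 6 + 17 + 34 + 24 + 34 + 1 + 3 = 153.
One more bag of chips then forces some flavor to 35, so 153 + 1 = 154.

154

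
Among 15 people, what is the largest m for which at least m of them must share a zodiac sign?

There are 12 zodiac signs, which serve as the pigeonholes.
If each of the 12 zodiac signs held at most 1, the total would be at most 12 × 1 = 12 < 15, a contradiction.
So at least one holds ⌈15/12⌉ = 2.

2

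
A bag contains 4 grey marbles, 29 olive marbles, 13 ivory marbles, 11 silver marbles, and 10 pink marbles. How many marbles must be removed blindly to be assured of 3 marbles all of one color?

The worst case takes 2 marbles of each color without reaching 3 of any: 5 × 2 = 10.
The next marble must bring some color to 3, so 10 + 1 = 11.

11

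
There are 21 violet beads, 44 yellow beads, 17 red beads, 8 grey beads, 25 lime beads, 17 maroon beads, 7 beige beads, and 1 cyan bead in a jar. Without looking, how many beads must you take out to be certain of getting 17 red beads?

140

The worst case draws every non-red bead first: 21 + 44 + 8 + 25 + 17 + 7 + 1 = 123.
The next 17 draws are then forced to be red, giving 123 + 17 = 140.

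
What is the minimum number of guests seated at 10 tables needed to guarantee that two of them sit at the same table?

11

There are 10 tables acting as pigeonholes.
With 10 guests we could place one in each, avoiding any repeat.
One more forces some class to hold 2, so 10 + 1 = 11.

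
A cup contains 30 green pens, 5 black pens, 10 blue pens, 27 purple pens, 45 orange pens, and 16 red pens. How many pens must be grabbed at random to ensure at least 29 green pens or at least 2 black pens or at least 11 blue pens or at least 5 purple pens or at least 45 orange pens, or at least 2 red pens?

The worst case stops just short of every target: 28 green, 1 black, 10 blue, 4 purple, 44 orange, 1 red — 28 + 1 + 10 + 4 + 44 + 1 = 88 pens.
One more pen must push some ink color to its target, so 88 + 1 = 89.

89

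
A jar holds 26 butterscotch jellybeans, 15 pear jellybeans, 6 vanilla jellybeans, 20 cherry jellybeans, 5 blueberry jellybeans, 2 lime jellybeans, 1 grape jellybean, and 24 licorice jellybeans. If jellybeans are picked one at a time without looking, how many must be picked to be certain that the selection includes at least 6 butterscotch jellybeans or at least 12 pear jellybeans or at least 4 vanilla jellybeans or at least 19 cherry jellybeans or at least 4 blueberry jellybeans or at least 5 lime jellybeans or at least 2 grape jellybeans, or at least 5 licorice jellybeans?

The worst case stops just short of every target: 5 butterscotch, 11 pear, 3 vanilla, 18 cherry, 3 blueberry, all 2 lime, 1 grape, 4 licorice — 5 + 11 + 3 + 18 + 3 + 2 + 1 + 4 = 47 jellybeans.
One more jellybean must push some flavor to its target, so 47 + 1 = 48.

48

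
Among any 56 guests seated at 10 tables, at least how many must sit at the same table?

6

If each of the 10 tables held at most 5, the total would be at most 10 × 5 = 50 < 56, a contradiction.
So at least one holds ⌈56/10⌉ = 6.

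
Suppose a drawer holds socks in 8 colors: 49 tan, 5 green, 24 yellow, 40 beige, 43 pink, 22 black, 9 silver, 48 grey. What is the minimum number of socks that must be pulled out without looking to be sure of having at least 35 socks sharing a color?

197

In the worst case we take at most 34 of each color, but all 5 green, all 24 yellow, all 22 black, and all 9 silver (fewer than 34), giving 34 + 5 + 24 + 34 + 34 + 22 + 9 + 34 = 196.
One more sock then forces some color to 35, so 196 + 1 = 197.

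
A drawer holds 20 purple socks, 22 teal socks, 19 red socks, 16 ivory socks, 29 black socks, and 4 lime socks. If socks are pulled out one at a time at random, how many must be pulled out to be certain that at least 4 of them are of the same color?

The worst case takes 3 socks of each color without reaching 4 of any: 6 × 3 = 18.
The next sock must bring some color to 4, so 18 + 1 = 19.

19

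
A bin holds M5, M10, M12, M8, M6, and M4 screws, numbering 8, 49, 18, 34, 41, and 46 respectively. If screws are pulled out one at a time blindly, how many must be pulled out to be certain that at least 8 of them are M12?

To avoid M12 screws as long as possible, exhaust the other 5 sizes first.
The worst case draws every non-M12 screw first: 8 + 49 + 34 + 41 + 46 = 178.
The next 8 draws are then forced to be M12, giving 178 + 8 = 186.

186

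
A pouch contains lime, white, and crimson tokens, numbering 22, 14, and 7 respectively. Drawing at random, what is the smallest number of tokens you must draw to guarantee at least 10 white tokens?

39

The worst case draws every non-white token first: 22 + 7 = 29.
The next 10 draws are then forced to be white, giving 29 + 10 = 39.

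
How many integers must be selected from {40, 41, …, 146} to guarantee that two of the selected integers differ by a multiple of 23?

24

Group the integers by remainder mod 23; there are 23 residue classes, each nonempty in this range.
Choosing one from each class (23 integers) avoids any shared remainder.
One more choice must repeat a class, so two differ by a multiple of 23. Hence 23 + 1 = 24.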